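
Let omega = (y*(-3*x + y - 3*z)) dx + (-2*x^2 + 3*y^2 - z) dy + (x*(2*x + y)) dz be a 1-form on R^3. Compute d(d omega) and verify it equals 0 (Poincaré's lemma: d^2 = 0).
d(d omega) = 0

Step 1: d omega = sum_{i<j} (∂f_j/∂x_i - ∂f_i/∂x_j) dx_i ∧ dx_j:
  coeff of dx ∧ dy: -x - 2*y + 3*z
  coeff of dx ∧ dz: 4*x + 4*y
  coeff of dy ∧ dz: x + 1
Step 2: Apply d again to each 2-form coefficient. The only possible 3-form in R^3 is dx ∧ dy ∧ dz, with coefficient
  ∂(coeff of dy∧dz)/∂x - ∂(coeff of dx∧dz)/∂y + ∂(coeff of dx∧dy)/∂z
  = ∂/∂x (x + 1) - ∂/∂y (4*x + 4*y) + ∂/∂z (-x - 2*y + 3*z).
Each of these terms simplifies to sums of mixed partials that cancel in pairs. The result is 0 (by equality of mixed partials for smooth functions — Schwarz / Clairaut).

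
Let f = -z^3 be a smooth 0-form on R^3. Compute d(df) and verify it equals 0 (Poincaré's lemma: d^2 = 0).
d(df) = 0

Step 1: df = sum_i (∂f/∂x_i) dx_i = (0) dx + (0) dy + (-3*z^2) dz.
Step 2: Apply d again. Using the 1-form formula, the coefficient of dx ∧ dy in d(df) is ∂^2 f/∂x ∂y - ∂^2 f/∂y ∂x = (0) - (0) = 0 (equality of mixed partials for smooth f).
Similarly for dx ∧ dz and dy ∧ dz — all coefficients vanish. So d(df) = 0.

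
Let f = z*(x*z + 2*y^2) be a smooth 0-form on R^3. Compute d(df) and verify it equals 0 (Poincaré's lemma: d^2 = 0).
d(df) = 0

Step 1: df = sum_i (∂f/∂x_i) dx_i = (z^2) dx + (4*y*z) dy + (2*x*z + 2*y^2) dz.
Step 2: Apply d again. Using the 1-form formula, the coefficient of dx ∧ dy in d(df) is ∂^2 f/∂x ∂y - ∂^2 f/∂y ∂x = (0) - (0) = 0 (equality of mixed partials for smooth f).
Similarly for dx ∧ dz and dy ∧ dz — all coefficients vanish. So d(df) = 0.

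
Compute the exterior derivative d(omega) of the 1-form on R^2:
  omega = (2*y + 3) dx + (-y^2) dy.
d(omega) = (-2) dx ∧ dy

For a 1-form omega = sum_i f_i dx_i, the exterior derivative is
  d(omega) = sum_{i < j} (∂f_j/∂x_i - ∂f_i/∂x_j) dx_i ∧ dx_j.
  coefficient of dx ∧ dy: ∂f_2/∂x - ∂f_1/∂y = ∂(-y^2)/∂x - ∂(2*y + 3)/∂y = -2
Assembling: d(omega) = (-2) dx ∧ dy.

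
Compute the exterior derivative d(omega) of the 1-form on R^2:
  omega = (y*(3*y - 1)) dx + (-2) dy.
d(omega) = (1 - 6*y) dx ∧ dy

For a 1-form omega = sum_i f_i dx_i, the exterior derivative is
  d(omega) = sum_{i < j} (∂f_j/∂x_i - ∂f_i/∂x_j) dx_i ∧ dx_j.
  coefficient of dx ∧ dy: ∂f_2/∂x - ∂f_1/∂y = ∂(-2)/∂x - ∂(y*(3*y - 1))/∂y = 1 - 6*y
Assembling: d(omega) = (1 - 6*y) dx ∧ dy.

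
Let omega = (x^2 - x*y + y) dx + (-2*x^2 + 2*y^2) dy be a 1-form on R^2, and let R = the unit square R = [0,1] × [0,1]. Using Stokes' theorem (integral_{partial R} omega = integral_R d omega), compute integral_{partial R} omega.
integral_(partial R) omega = -5/2

Stokes: integral_partial_R omega = integral_R d omega with d omega = (∂Q/∂x - ∂P/∂y) dx ∧ dy.
  ∂Q/∂x = -4*x
  ∂P/∂y = 1 - x
  integrand = ∂Q/∂x - ∂P/∂y = -3*x - 1.
Integrating over R: integral_0^1 integral_0^1 (-3*x - 1) dx dy = -5/2.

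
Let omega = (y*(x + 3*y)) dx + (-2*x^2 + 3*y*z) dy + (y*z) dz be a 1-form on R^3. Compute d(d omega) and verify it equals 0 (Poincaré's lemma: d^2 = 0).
d(d omega) = 0

Step 1: d omega = sum_{i<j} (∂f_j/∂x_i - ∂f_i/∂x_j) dx_i ∧ dx_j:
  coeff of dx ∧ dy: -5*x - 6*y
  coeff of dx ∧ dz: 0
  coeff of dy ∧ dz: -3*y + z
Step 2: Apply d again to each 2-form coefficient. The only possible 3-form in R^3 is dx ∧ dy ∧ dz, with coefficient
  ∂(coeff of dy∧dz)/∂x - ∂(coeff of dx∧dz)/∂y + ∂(coeff of dx∧dy)/∂z
  = ∂/∂x (-3*y + z) - ∂/∂y (0) + ∂/∂z (-5*x - 6*y).
Each of these terms simplifies to sums of mixed partials that cancel in pairs. The result is 0 (by equality of mixed partials for smooth functions — Schwarz / Clairaut).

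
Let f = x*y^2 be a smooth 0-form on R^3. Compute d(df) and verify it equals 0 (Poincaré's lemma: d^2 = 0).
d(df) = 0

Step 1: df = sum_i (∂f/∂x_i) dx_i = (y^2) dx + (2*x*y) dy + (0) dz.
Step 2: Apply d again. Using the 1-form formula, the coefficient of dx ∧ dy in d(df) is ∂^2 f/∂x ∂y - ∂^2 f/∂y ∂x = (2*y) - (2*y) = 0 (equality of mixed partials for smooth f).
Similarly for dx ∧ dz and dy ∧ dz — all coefficients vanish. So d(df) = 0.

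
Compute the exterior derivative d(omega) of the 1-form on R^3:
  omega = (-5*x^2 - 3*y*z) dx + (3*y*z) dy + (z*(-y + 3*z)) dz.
d(omega) = (3*z) dx ∧ dy + (3*y) dx ∧ dz + (-3*y - z) dy ∧ dz

For a 1-form omega = sum_i f_i dx_i, the exterior derivative is
  d(omega) = sum_{i < j} (∂f_j/∂x_i - ∂f_i/∂x_j) dx_i ∧ dx_j.
  coefficient of dx ∧ dy: ∂f_2/∂x - ∂f_1/∂y = ∂(3*y*z)/∂x - ∂(-5*x^2 - 3*y*z)/∂y = 3*z
  coefficient of dx ∧ dz: ∂f_3/∂x - ∂f_1/∂z = ∂(z*(-y + 3*z))/∂x - ∂(-5*x^2 - 3*y*z)/∂z = 3*y
  coefficient of dy ∧ dz: ∂f_3/∂y - ∂f_2/∂z = ∂(z*(-y + 3*z))/∂y - ∂(3*y*z)/∂z = -3*y - z
Assembling: d(omega) = (3*z) dx ∧ dy + (3*y) dx ∧ dz + (-3*y - z) dy ∧ dz.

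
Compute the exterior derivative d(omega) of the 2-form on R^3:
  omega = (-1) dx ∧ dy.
d(omega) = 0

For a 2-form omega = sum_{i<j} g_{ij} dx_i ∧ dx_j, the exterior derivative is
  d(omega) = sum_{i<j} d(g_{ij}) ∧ dx_i ∧ dx_j = sum_{i<j, k} (∂g_{ij}/∂x_k) dx_k ∧ dx_i ∧ dx_j.
Expand each term, using dx_k ∧ dx_i ∧ dx_j = sgn(permutation) dx_{(a)} ∧ dx_{(b)} ∧ dx_{(c)} with (a < b < c) sorted:

Collecting like 3-forms: d(omega) = 0.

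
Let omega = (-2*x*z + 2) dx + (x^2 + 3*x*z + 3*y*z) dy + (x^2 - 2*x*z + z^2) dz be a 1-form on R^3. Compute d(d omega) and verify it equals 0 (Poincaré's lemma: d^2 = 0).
d(d omega) = 0

Step 1: d omega = sum_{i<j} (∂f_j/∂x_i - ∂f_i/∂x_j) dx_i ∧ dx_j:
  coeff of dx ∧ dy: 2*x + 3*z
  coeff of dx ∧ dz: 4*x - 2*z
  coeff of dy ∧ dz: -3*x - 3*y
Step 2: Apply d again to each 2-form coefficient. The only possible 3-form in R^3 is dx ∧ dy ∧ dz, with coefficient
  ∂(coeff of dy∧dz)/∂x - ∂(coeff of dx∧dz)/∂y + ∂(coeff of dx∧dy)/∂z
  = ∂/∂x (-3*x - 3*y) - ∂/∂y (4*x - 2*z) + ∂/∂z (2*x + 3*z).
Each of these terms simplifies to sums of mixed partials that cancel in pairs. The result is 0 (by equality of mixed partials for smooth functions — Schwarz / Clairaut).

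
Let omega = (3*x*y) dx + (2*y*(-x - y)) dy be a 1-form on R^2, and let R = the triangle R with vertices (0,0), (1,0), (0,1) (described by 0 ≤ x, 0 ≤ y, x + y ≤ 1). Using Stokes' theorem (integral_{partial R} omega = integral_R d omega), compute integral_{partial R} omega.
integral_(partial R) omega = -5/6

Stokes: integral_partial_R omega = integral_R d omega with d omega = (∂Q/∂x - ∂P/∂y) dx ∧ dy.
  ∂Q/∂x = -2*y
  ∂P/∂y = 3*x
  integrand = ∂Q/∂x - ∂P/∂y = -3*x - 2*y.
Integrating over R: integral_0^1 integral_0^{1-x} (-3*x - 2*y) dy dx = -5/6.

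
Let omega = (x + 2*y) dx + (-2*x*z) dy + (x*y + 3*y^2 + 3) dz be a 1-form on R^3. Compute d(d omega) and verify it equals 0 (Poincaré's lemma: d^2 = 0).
d(d omega) = 0

Step 1: d omega = sum_{i<j} (∂f_j/∂x_i - ∂f_i/∂x_j) dx_i ∧ dx_j:
  coeff of dx ∧ dy: -2*z - 2
  coeff of dx ∧ dz: y
  coeff of dy ∧ dz: 3*x + 6*y
Step 2: Apply d again to each 2-form coefficient. The only possible 3-form in R^3 is dx ∧ dy ∧ dz, with coefficient
  ∂(coeff of dy∧dz)/∂x - ∂(coeff of dx∧dz)/∂y + ∂(coeff of dx∧dy)/∂z
  = ∂/∂x (3*x + 6*y) - ∂/∂y (y) + ∂/∂z (-2*z - 2).
Each of these terms simplifies to sums of mixed partials that cancel in pairs. The result is 0 (by equality of mixed partials for smooth functions — Schwarz / Clairaut).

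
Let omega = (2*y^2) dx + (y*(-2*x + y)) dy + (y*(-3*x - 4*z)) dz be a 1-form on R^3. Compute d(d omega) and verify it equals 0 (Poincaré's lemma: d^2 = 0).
d(d omega) = 0

Step 1: d omega = sum_{i<j} (∂f_j/∂x_i - ∂f_i/∂x_j) dx_i ∧ dx_j:
  coeff of dx ∧ dy: -6*y
  coeff of dx ∧ dz: -3*y
  coeff of dy ∧ dz: -3*x - 4*z
Step 2: Apply d again to each 2-form coefficient. The only possible 3-form in R^3 is dx ∧ dy ∧ dz, with coefficient
  ∂(coeff of dy∧dz)/∂x - ∂(coeff of dx∧dz)/∂y + ∂(coeff of dx∧dy)/∂z
  = ∂/∂x (-3*x - 4*z) - ∂/∂y (-3*y) + ∂/∂z (-6*y).
Each of these terms simplifies to sums of mixed partials that cancel in pairs. The result is 0 (by equality of mixed partials for smooth functions — Schwarz / Clairaut).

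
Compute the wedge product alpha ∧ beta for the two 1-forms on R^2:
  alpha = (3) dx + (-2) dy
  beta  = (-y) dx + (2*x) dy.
alpha ∧ beta = (6*x - 2*y) dx ∧ dy

Distribute the wedge, using dx_i ∧ dx_j = -dx_j ∧ dx_i and dx_i ∧ dx_i = 0. For each pair (i, j) with i < j, the coefficient of dx_i ∧ dx_j in alpha ∧ beta is (alpha_i * beta_j - alpha_j * beta_i). Collecting: alpha ∧ beta = (6*x - 2*y) dx ∧ dy.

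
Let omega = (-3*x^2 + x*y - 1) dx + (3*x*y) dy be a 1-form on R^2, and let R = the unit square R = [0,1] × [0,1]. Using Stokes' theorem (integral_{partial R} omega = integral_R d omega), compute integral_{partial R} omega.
integral_(partial R) omega = 1

Stokes: integral_partial_R omega = integral_R d omega with d omega = (∂Q/∂x - ∂P/∂y) dx ∧ dy.
  ∂Q/∂x = 3*y
  ∂P/∂y = x
  integrand = ∂Q/∂x - ∂P/∂y = -x + 3*y.
Integrating over R: integral_0^1 integral_0^1 (-x + 3*y) dx dy = 1.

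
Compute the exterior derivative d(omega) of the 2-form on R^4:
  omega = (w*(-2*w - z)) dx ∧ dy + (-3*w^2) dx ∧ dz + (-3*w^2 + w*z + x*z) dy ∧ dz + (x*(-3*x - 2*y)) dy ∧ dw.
d(omega) = (-w + z) dx ∧ dy ∧ dz + (-4*w - 6*x - 2*y - z) dx ∧ dy ∧ dw + (-6*w) dx ∧ dz ∧ dw + (-6*w + z) dy ∧ dz ∧ dw

For a 2-form omega = sum_{i<j} g_{ij} dx_i ∧ dx_j, the exterior derivative is
  d(omega) = sum_{i<j} d(g_{ij}) ∧ dx_i ∧ dx_j = sum_{i<j, k} (∂g_{ij}/∂x_k) dx_k ∧ dx_i ∧ dx_j.
Expand each term, using dx_k ∧ dx_i ∧ dx_j = sgn(permutation) dx_{(a)} ∧ dx_{(b)} ∧ dx_{(c)} with (a < b < c) sorted:
  d(w*(-2*w - z)) includes (∂/∂z)(w*(-2*w - z)) dz = (-w) dz, which multiplied by dx ∧ dy gives (-w) dx ∧ dy ∧ dz
  d(w*(-2*w - z)) includes (∂/∂w)(w*(-2*w - z)) dw = (-4*w - z) dw, which multiplied by dx ∧ dy gives (-4*w - z) dx ∧ dy ∧ dw
  d(-3*w^2) includes (∂/∂w)(-3*w^2) dw = (-6*w) dw, which multiplied by dx ∧ dz gives (-6*w) dx ∧ dz ∧ dw
  d(-3*w^2 + w*z + x*z) includes (∂/∂x)(-3*w^2 + w*z + x*z) dx = (z) dx, which multiplied by dy ∧ dz gives (z) dx ∧ dy ∧ dz
  d(-3*w^2 + w*z + x*z) includes (∂/∂w)(-3*w^2 + w*z + x*z) dw = (-6*w + z) dw, which multiplied by dy ∧ dz gives (-6*w + z) dy ∧ dz ∧ dw
  d(x*(-3*x - 2*y)) includes (∂/∂x)(x*(-3*x - 2*y)) dx = (-6*x - 2*y) dx, which multiplied by dy ∧ dw gives (-6*x - 2*y) dx ∧ dy ∧ dw
Collecting like 3-forms: d(omega) = (-w + z) dx ∧ dy ∧ dz + (-4*w - 6*x - 2*y - z) dx ∧ dy ∧ dw + (-6*w) dx ∧ dz ∧ dw + (-6*w + z) dy ∧ dz ∧ dw.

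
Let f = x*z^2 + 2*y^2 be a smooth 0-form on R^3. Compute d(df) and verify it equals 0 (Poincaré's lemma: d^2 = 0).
d(df) = 0

Step 1: df = sum_i (∂f/∂x_i) dx_i = (z^2) dx + (4*y) dy + (2*x*z) dz.
Step 2: Apply d again. Using the 1-form formula, the coefficient of dx ∧ dy in d(df) is ∂^2 f/∂x ∂y - ∂^2 f/∂y ∂x = (0) - (0) = 0 (equality of mixed partials for smooth f).
Similarly for dx ∧ dz and dy ∧ dz — all coefficients vanish. So d(df) = 0.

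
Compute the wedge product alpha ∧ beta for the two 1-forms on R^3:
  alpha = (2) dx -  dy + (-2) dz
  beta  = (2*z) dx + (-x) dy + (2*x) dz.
alpha ∧ beta = (-2*x + 2*z) dx ∧ dy + (4*x + 4*z) dx ∧ dz + (-4*x) dy ∧ dz

Distribute the wedge, using dx_i ∧ dx_j = -dx_j ∧ dx_i and dx_i ∧ dx_i = 0. For each pair (i, j) with i < j, the coefficient of dx_i ∧ dx_j in alpha ∧ beta is (alpha_i * beta_j - alpha_j * beta_i). Collecting: alpha ∧ beta = (-2*x + 2*z) dx ∧ dy + (4*x + 4*z) dx ∧ dz + (-4*x) dy ∧ dz.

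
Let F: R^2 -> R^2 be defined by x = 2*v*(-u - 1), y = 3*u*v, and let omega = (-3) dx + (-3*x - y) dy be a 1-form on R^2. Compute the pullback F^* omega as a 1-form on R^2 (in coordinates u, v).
F^* omega = (3*v*(3*u*v + 6*v + 2)) du + (9*u^2*v + 18*u*v + 6*u + 6) dv

Using F^*(f dg) = (f ∘ F) d(g ∘ F), substitute each coordinate x_i by F_i(u, v) in f_i, and replace dx_i by d F_i = (∂F_i/∂u) du + (∂F_i/∂v) dv.
  For the x component: f_1(F) = -3; d F_1 = (-2*v) du + (-2*u - 2) dv
  For the y component: f_2(F) = 3*v*(u + 2); d F_2 = (3*v) du + (3*u) dv
Combining and collecting du, dv coefficients:
  coeff of du: 3*v*(3*u*v + 6*v + 2)
  coeff of dv: 9*u^2*v + 18*u*v + 6*u + 6
F^* omega = (3*v*(3*u*v + 6*v + 2)) du + (9*u^2*v + 18*u*v + 6*u + 6) dv.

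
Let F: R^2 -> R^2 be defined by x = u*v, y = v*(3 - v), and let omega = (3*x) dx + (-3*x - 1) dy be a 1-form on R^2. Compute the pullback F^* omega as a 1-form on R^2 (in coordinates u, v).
F^* omega = (3*u*v^2) du + (3*u^2*v + 6*u*v^2 - 9*u*v + 2*v - 3) dv

Using F^*(f dg) = (f ∘ F) d(g ∘ F), substitute each coordinate x_i by F_i(u, v) in f_i, and replace dx_i by d F_i = (∂F_i/∂u) du + (∂F_i/∂v) dv.
  For the x component: f_1(F) = 3*u*v; d F_1 = (v) du + (u) dv
  For the y component: f_2(F) = -3*u*v - 1; d F_2 = (0) du + (3 - 2*v) dv
Combining and collecting du, dv coefficients:
  coeff of du: 3*u*v^2
  coeff of dv: 3*u^2*v + 6*u*v^2 - 9*u*v + 2*v - 3
F^* omega = (3*u*v^2) du + (3*u^2*v + 6*u*v^2 - 9*u*v + 2*v - 3) dv.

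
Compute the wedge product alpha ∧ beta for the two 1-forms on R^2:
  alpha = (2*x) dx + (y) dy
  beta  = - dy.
alpha ∧ beta = (-2*x) dx ∧ dy

Distribute the wedge, using dx_i ∧ dx_j = -dx_j ∧ dx_i and dx_i ∧ dx_i = 0. For each pair (i, j) with i < j, the coefficient of dx_i ∧ dx_j in alpha ∧ beta is (alpha_i * beta_j - alpha_j * beta_i). Collecting: alpha ∧ beta = (-2*x) dx ∧ dy.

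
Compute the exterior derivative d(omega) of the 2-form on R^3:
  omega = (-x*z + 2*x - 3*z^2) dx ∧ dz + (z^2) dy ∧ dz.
d(omega) = 0

For a 2-form omega = sum_{i<j} g_{ij} dx_i ∧ dx_j, the exterior derivative is
  d(omega) = sum_{i<j} d(g_{ij}) ∧ dx_i ∧ dx_j = sum_{i<j, k} (∂g_{ij}/∂x_k) dx_k ∧ dx_i ∧ dx_j.
Expand each term, using dx_k ∧ dx_i ∧ dx_j = sgn(permutation) dx_{(a)} ∧ dx_{(b)} ∧ dx_{(c)} with (a < b < c) sorted:

Collecting like 3-forms: d(omega) = 0.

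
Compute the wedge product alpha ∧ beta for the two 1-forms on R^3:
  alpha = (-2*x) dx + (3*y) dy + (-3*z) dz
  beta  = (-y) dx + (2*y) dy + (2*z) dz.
alpha ∧ beta = (y*(-4*x + 3*y)) dx ∧ dy + (-z*(4*x + 3*y)) dx ∧ dz + (12*y*z) dy ∧ dz

Distribute the wedge, using dx_i ∧ dx_j = -dx_j ∧ dx_i and dx_i ∧ dx_i = 0. For each pair (i, j) with i < j, the coefficient of dx_i ∧ dx_j in alpha ∧ beta is (alpha_i * beta_j - alpha_j * beta_i). Collecting: alpha ∧ beta = (y*(-4*x + 3*y)) dx ∧ dy + (-z*(4*x + 3*y)) dx ∧ dz + (12*y*z) dy ∧ dz.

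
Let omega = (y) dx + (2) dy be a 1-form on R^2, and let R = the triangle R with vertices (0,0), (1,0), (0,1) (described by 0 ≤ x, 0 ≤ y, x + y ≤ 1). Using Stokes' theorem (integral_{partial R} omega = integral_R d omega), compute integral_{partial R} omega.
integral_(partial R) omega = -1/2

Stokes: integral_partial_R omega = integral_R d omega with d omega = (∂Q/∂x - ∂P/∂y) dx ∧ dy.
  ∂Q/∂x = 0
  ∂P/∂y = 1
  integrand = ∂Q/∂x - ∂P/∂y = -1.
Integrating over R: integral_0^1 integral_0^{1-x} (-1) dy dx = -1/2.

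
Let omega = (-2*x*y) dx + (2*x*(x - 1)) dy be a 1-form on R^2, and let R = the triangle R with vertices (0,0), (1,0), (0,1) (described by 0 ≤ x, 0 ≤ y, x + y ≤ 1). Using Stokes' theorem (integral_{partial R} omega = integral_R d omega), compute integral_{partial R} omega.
integral_(partial R) omega = 0

Stokes: integral_partial_R omega = integral_R d omega with d omega = (∂Q/∂x - ∂P/∂y) dx ∧ dy.
  ∂Q/∂x = 4*x - 2
  ∂P/∂y = -2*x
  integrand = ∂Q/∂x - ∂P/∂y = 6*x - 2.
Integrating over R: integral_0^1 integral_0^{1-x} (6*x - 2) dy dx = 0.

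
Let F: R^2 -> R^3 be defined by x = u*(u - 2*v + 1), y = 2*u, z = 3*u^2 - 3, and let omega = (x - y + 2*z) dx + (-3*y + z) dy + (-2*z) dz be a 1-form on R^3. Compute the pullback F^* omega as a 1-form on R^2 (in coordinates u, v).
F^* omega = (-22*u^3 - 18*u^2*v + 11*u^2 + 4*u*v^2 + 11*u + 12*v - 12) du + (2*u*(-7*u^2 + 2*u*v + u + 6)) dv

Using F^*(f dg) = (f ∘ F) d(g ∘ F), substitute each coordinate x_i by F_i(u, v) in f_i, and replace dx_i by d F_i = (∂F_i/∂u) du + (∂F_i/∂v) dv.
  For the x component: f_1(F) = 7*u^2 - 2*u*v - u - 6; d F_1 = (2*u - 2*v + 1) du + (-2*u) dv
  For the y component: f_2(F) = 3*u^2 - 6*u - 3; d F_2 = (2) du + (0) dv
  For the z component: f_3(F) = 6 - 6*u^2; d F_3 = (6*u) du + (0) dv
Combining and collecting du, dv coefficients:
  coeff of du: -22*u^3 - 18*u^2*v + 11*u^2 + 4*u*v^2 + 11*u + 12*v - 12
  coeff of dv: 2*u*(-7*u^2 + 2*u*v + u + 6)
F^* omega = (-22*u^3 - 18*u^2*v + 11*u^2 + 4*u*v^2 + 11*u + 12*v - 12) du + (2*u*(-7*u^2 + 2*u*v + u + 6)) dv.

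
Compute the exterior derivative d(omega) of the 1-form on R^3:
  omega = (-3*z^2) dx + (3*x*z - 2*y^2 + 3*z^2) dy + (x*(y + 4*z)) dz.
d(omega) = (3*z) dx ∧ dy + (y + 10*z) dx ∧ dz + (-2*x - 6*z) dy ∧ dz

For a 1-form omega = sum_i f_i dx_i, the exterior derivative is
  d(omega) = sum_{i < j} (∂f_j/∂x_i - ∂f_i/∂x_j) dx_i ∧ dx_j.
  coefficient of dx ∧ dy: ∂f_2/∂x - ∂f_1/∂y = ∂(3*x*z - 2*y^2 + 3*z^2)/∂x - ∂(-3*z^2)/∂y = 3*z
  coefficient of dx ∧ dz: ∂f_3/∂x - ∂f_1/∂z = ∂(x*(y + 4*z))/∂x - ∂(-3*z^2)/∂z = y + 10*z
  coefficient of dy ∧ dz: ∂f_3/∂y - ∂f_2/∂z = ∂(x*(y + 4*z))/∂y - ∂(3*x*z - 2*y^2 + 3*z^2)/∂z = -2*x - 6*z
Assembling: d(omega) = (3*z) dx ∧ dy + (y + 10*z) dx ∧ dz + (-2*x - 6*z) dy ∧ dz.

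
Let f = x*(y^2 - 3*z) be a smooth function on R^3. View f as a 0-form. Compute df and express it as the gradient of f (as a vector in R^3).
df = (y^2 - 3*z) dx + (2*x*y) dy + (-3*x) dz; grad f = (y^2 - 3*z, 2*x*y, -3*x)

For a 0-form f, d f = (∂f/∂x) dx + (∂f/∂y) dy + (∂f/∂z) dz. The components of the vector representation are exactly the entries of grad f in Cartesian coordinates:
  ∂f/∂x = y^2 - 3*z
  ∂f/∂y = 2*x*y
  ∂f/∂z = -3*x.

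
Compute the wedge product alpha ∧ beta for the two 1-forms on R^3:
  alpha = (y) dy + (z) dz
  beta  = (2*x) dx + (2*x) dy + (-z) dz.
alpha ∧ beta = (-2*x*y) dx ∧ dy + (-z*(2*x + y)) dy ∧ dz + (-2*x*z) dx ∧ dz

Distribute the wedge, using dx_i ∧ dx_j = -dx_j ∧ dx_i and dx_i ∧ dx_i = 0. For each pair (i, j) with i < j, the coefficient of dx_i ∧ dx_j in alpha ∧ beta is (alpha_i * beta_j - alpha_j * beta_i). Collecting: alpha ∧ beta = (-2*x*y) dx ∧ dy + (-z*(2*x + y)) dy ∧ dz + (-2*x*z) dx ∧ dz.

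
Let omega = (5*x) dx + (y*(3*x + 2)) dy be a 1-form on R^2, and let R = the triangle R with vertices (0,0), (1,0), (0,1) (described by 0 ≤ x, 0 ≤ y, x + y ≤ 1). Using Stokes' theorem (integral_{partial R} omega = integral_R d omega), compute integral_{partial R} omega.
integral_(partial R) omega = 1/2

Stokes: integral_partial_R omega = integral_R d omega with d omega = (∂Q/∂x - ∂P/∂y) dx ∧ dy.
  ∂Q/∂x = 3*y
  ∂P/∂y = 0
  integrand = ∂Q/∂x - ∂P/∂y = 3*y.
Integrating over R: integral_0^1 integral_0^{1-x} (3*y) dy dx = 1/2.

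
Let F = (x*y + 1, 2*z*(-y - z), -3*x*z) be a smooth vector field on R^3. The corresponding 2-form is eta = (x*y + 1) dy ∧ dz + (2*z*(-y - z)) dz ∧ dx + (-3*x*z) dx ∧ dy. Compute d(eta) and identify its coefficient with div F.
d(eta) = (-3*x + y - 2*z) dx ∧ dy ∧ dz; div F = -3*x + y - 2*z

For a 2-form in R^3 of the form above, applying d gives a 3-form with coefficient ∂P/∂x + ∂Q/∂y + ∂R/∂z:
  ∂P/∂x = y
  ∂Q/∂y = -2*z
  ∂R/∂z = -3*x
Sum = -3*x + y - 2*z, which is exactly div F.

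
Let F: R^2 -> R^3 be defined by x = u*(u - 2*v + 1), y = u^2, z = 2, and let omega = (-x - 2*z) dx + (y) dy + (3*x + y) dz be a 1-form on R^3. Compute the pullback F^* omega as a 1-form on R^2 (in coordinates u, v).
F^* omega = (6*u^2*v - 3*u^2 - 4*u*v^2 + 4*u*v - 9*u + 8*v - 4) du + (2*u*(u^2 - 2*u*v + u + 4)) dv

Using F^*(f dg) = (f ∘ F) d(g ∘ F), substitute each coordinate x_i by F_i(u, v) in f_i, and replace dx_i by d F_i = (∂F_i/∂u) du + (∂F_i/∂v) dv.
  For the x component: f_1(F) = -u^2 + 2*u*v - u - 4; d F_1 = (2*u - 2*v + 1) du + (-2*u) dv
  For the y component: f_2(F) = u^2; d F_2 = (2*u) du + (0) dv
  For the z component: f_3(F) = u*(4*u - 6*v + 3); d F_3 = (0) du + (0) dv
Combining and collecting du, dv coefficients:
  coeff of du: 6*u^2*v - 3*u^2 - 4*u*v^2 + 4*u*v - 9*u + 8*v - 4
  coeff of dv: 2*u*(u^2 - 2*u*v + u + 4)
F^* omega = (6*u^2*v - 3*u^2 - 4*u*v^2 + 4*u*v - 9*u + 8*v - 4) du + (2*u*(u^2 - 2*u*v + u + 4)) dv.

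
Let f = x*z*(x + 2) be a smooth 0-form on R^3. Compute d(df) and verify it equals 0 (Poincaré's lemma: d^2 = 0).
d(df) = 0

Step 1: df = sum_i (∂f/∂x_i) dx_i = (2*z*(x + 1)) dx + (0) dy + (x*(x + 2)) dz.
Step 2: Apply d again. Using the 1-form formula, the coefficient of dx ∧ dy in d(df) is ∂^2 f/∂x ∂y - ∂^2 f/∂y ∂x = (0) - (0) = 0 (equality of mixed partials for smooth f).
Similarly for dx ∧ dz and dy ∧ dz — all coefficients vanish. So d(df) = 0.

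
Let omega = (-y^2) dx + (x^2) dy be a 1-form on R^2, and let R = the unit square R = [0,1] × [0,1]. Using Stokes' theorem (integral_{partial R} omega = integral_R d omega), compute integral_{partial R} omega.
integral_(partial R) omega = 2

Stokes: integral_partial_R omega = integral_R d omega with d omega = (∂Q/∂x - ∂P/∂y) dx ∧ dy.
  ∂Q/∂x = 2*x
  ∂P/∂y = -2*y
  integrand = ∂Q/∂x - ∂P/∂y = 2*x + 2*y.
Integrating over R: integral_0^1 integral_0^1 (2*x + 2*y) dx dy = 2.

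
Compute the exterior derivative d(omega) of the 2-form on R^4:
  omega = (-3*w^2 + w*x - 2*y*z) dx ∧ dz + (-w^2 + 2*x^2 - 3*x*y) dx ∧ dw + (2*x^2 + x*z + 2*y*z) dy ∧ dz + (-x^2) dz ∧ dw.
d(omega) = (4*x + 3*z) dx ∧ dy ∧ dz + (-6*w - x) dx ∧ dz ∧ dw + (3*x) dx ∧ dy ∧ dw

For a 2-form omega = sum_{i<j} g_{ij} dx_i ∧ dx_j, the exterior derivative is
  d(omega) = sum_{i<j} d(g_{ij}) ∧ dx_i ∧ dx_j = sum_{i<j, k} (∂g_{ij}/∂x_k) dx_k ∧ dx_i ∧ dx_j.
Expand each term, using dx_k ∧ dx_i ∧ dx_j = sgn(permutation) dx_{(a)} ∧ dx_{(b)} ∧ dx_{(c)} with (a < b < c) sorted:
  d(-3*w^2 + w*x - 2*y*z) includes (∂/∂y)(-3*w^2 + w*x - 2*y*z) dy = (-2*z) dy, which multiplied by dx ∧ dz gives (2*z) dx ∧ dy ∧ dz
  d(-3*w^2 + w*x - 2*y*z) includes (∂/∂w)(-3*w^2 + w*x - 2*y*z) dw = (-6*w + x) dw, which multiplied by dx ∧ dz gives (-6*w + x) dx ∧ dz ∧ dw
  d(-w^2 + 2*x^2 - 3*x*y) includes (∂/∂y)(-w^2 + 2*x^2 - 3*x*y) dy = (-3*x) dy, which multiplied by dx ∧ dw gives (3*x) dx ∧ dy ∧ dw
  d(2*x^2 + x*z + 2*y*z) includes (∂/∂x)(2*x^2 + x*z + 2*y*z) dx = (4*x + z) dx, which multiplied by dy ∧ dz gives (4*x + z) dx ∧ dy ∧ dz
  d(-x^2) includes (∂/∂x)(-x^2) dx = (-2*x) dx, which multiplied by dz ∧ dw gives (-2*x) dx ∧ dz ∧ dw
Collecting like 3-forms: d(omega) = (4*x + 3*z) dx ∧ dy ∧ dz + (-6*w - x) dx ∧ dz ∧ dw + (3*x) dx ∧ dy ∧ dw.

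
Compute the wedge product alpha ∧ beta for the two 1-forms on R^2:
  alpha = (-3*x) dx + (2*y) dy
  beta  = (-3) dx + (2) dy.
alpha ∧ beta = (-6*x + 6*y) dx ∧ dy

Distribute the wedge, using dx_i ∧ dx_j = -dx_j ∧ dx_i and dx_i ∧ dx_i = 0. For each pair (i, j) with i < j, the coefficient of dx_i ∧ dx_j in alpha ∧ beta is (alpha_i * beta_j - alpha_j * beta_i). Collecting: alpha ∧ beta = (-6*x + 6*y) dx ∧ dy.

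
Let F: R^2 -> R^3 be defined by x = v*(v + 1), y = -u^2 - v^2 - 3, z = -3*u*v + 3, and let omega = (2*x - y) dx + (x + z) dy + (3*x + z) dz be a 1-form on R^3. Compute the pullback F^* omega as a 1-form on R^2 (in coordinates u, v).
F^* omega = (6*u^2*v + 7*u*v^2 - 2*u*v - 6*u - 9*v^3 - 9*v^2 - 9*v) du + (11*u^2*v + u^2 - 3*u*v^2 - 9*u*v - 9*u + 4*v^3 + 5*v^2 + 2*v + 3) dv

Using F^*(f dg) = (f ∘ F) d(g ∘ F), substitute each coordinate x_i by F_i(u, v) in f_i, and replace dx_i by d F_i = (∂F_i/∂u) du + (∂F_i/∂v) dv.
  For the x component: f_1(F) = u^2 + 3*v^2 + 2*v + 3; d F_1 = (0) du + (2*v + 1) dv
  For the y component: f_2(F) = -3*u*v + v^2 + v + 3; d F_2 = (-2*u) du + (-2*v) dv
  For the z component: f_3(F) = -3*u*v + 3*v^2 + 3*v + 3; d F_3 = (-3*v) du + (-3*u) dv
Combining and collecting du, dv coefficients:
  coeff of du: 6*u^2*v + 7*u*v^2 - 2*u*v - 6*u - 9*v^3 - 9*v^2 - 9*v
  coeff of dv: 11*u^2*v + u^2 - 3*u*v^2 - 9*u*v - 9*u + 4*v^3 + 5*v^2 + 2*v + 3
F^* omega = (6*u^2*v + 7*u*v^2 - 2*u*v - 6*u - 9*v^3 - 9*v^2 - 9*v) du + (11*u^2*v + u^2 - 3*u*v^2 - 9*u*v - 9*u + 4*v^3 + 5*v^2 + 2*v + 3) dv.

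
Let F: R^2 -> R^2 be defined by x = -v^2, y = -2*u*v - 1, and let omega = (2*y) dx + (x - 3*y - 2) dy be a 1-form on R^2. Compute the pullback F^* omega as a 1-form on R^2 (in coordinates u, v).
F^* omega = (2*v*(-6*u*v + v^2 - 1)) du + (-12*u^2*v + 10*u*v^2 - 2*u + 4*v) dv

Using F^*(f dg) = (f ∘ F) d(g ∘ F), substitute each coordinate x_i by F_i(u, v) in f_i, and replace dx_i by d F_i = (∂F_i/∂u) du + (∂F_i/∂v) dv.
  For the x component: f_1(F) = -4*u*v - 2; d F_1 = (0) du + (-2*v) dv
  For the y component: f_2(F) = 6*u*v - v^2 + 1; d F_2 = (-2*v) du + (-2*u) dv
Combining and collecting du, dv coefficients:
  coeff of du: 2*v*(-6*u*v + v^2 - 1)
  coeff of dv: -12*u^2*v + 10*u*v^2 - 2*u + 4*v
F^* omega = (2*v*(-6*u*v + v^2 - 1)) du + (-12*u^2*v + 10*u*v^2 - 2*u + 4*v) dv.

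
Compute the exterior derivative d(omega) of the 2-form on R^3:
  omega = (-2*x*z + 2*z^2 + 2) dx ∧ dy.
d(omega) = (-2*x + 4*z) dx ∧ dy ∧ dz

For a 2-form omega = sum_{i<j} g_{ij} dx_i ∧ dx_j, the exterior derivative is
  d(omega) = sum_{i<j} d(g_{ij}) ∧ dx_i ∧ dx_j = sum_{i<j, k} (∂g_{ij}/∂x_k) dx_k ∧ dx_i ∧ dx_j.
Expand each term, using dx_k ∧ dx_i ∧ dx_j = sgn(permutation) dx_{(a)} ∧ dx_{(b)} ∧ dx_{(c)} with (a < b < c) sorted:
  d(-2*x*z + 2*z^2 + 2) includes (∂/∂z)(-2*x*z + 2*z^2 + 2) dz = (-2*x + 4*z) dz, which multiplied by dx ∧ dy gives (-2*x + 4*z) dx ∧ dy ∧ dz
Collecting like 3-forms: d(omega) = (-2*x + 4*z) dx ∧ dy ∧ dz.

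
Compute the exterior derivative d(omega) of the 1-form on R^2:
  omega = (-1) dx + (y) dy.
d(omega) = 0

For a 1-form omega = sum_i f_i dx_i, the exterior derivative is
  d(omega) = sum_{i < j} (∂f_j/∂x_i - ∂f_i/∂x_j) dx_i ∧ dx_j.

Assembling: d(omega) = 0.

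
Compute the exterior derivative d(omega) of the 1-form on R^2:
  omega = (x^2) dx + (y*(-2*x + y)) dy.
d(omega) = (-2*y) dx ∧ dy

For a 1-form omega = sum_i f_i dx_i, the exterior derivative is
  d(omega) = sum_{i < j} (∂f_j/∂x_i - ∂f_i/∂x_j) dx_i ∧ dx_j.
  coefficient of dx ∧ dy: ∂f_2/∂x - ∂f_1/∂y = ∂(y*(-2*x + y))/∂x - ∂(x^2)/∂y = -2*y
Assembling: d(omega) = (-2*y) dx ∧ dy.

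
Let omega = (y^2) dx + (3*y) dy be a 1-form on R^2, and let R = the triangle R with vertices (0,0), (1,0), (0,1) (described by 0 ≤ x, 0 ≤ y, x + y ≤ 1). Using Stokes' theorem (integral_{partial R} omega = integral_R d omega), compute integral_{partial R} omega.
integral_(partial R) omega = -1/3

Stokes: integral_partial_R omega = integral_R d omega with d omega = (∂Q/∂x - ∂P/∂y) dx ∧ dy.
  ∂Q/∂x = 0
  ∂P/∂y = 2*y
  integrand = ∂Q/∂x - ∂P/∂y = -2*y.
Integrating over R: integral_0^1 integral_0^{1-x} (-2*y) dy dx = -1/3.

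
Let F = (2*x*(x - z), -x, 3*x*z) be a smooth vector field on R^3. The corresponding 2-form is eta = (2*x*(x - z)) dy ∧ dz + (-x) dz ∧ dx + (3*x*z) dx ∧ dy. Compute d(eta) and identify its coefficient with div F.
d(eta) = (7*x - 2*z) dx ∧ dy ∧ dz; div F = 7*x - 2*z

For a 2-form in R^3 of the form above, applying d gives a 3-form with coefficient ∂P/∂x + ∂Q/∂y + ∂R/∂z:
  ∂P/∂x = 4*x - 2*z
  ∂Q/∂y = 0
  ∂R/∂z = 3*x
Sum = 7*x - 2*z, which is exactly div F.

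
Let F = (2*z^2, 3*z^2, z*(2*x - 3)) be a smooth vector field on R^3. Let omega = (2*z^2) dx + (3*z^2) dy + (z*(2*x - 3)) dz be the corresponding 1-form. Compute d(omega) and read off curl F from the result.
d(omega) = (-6*z) dy ∧ dz + (2*z) dz ∧ dx + (0) dx ∧ dy; curl F = (-6*z, 2*z, 0)

d omega = sum_{i<j} (∂f_j/∂x_i - ∂f_i/∂x_j) dx_i ∧ dx_j. Under the identification (dy ∧ dz, dz ∧ dx, dx ∧ dy) ↔ (e_x, e_y, e_z), the coefficients are exactly the components of curl F. Compute:
  ∂R/∂y - ∂Q/∂z = (0) - (6*z) = -6*z
  ∂P/∂z - ∂R/∂x = (4*z) - (2*z) = 2*z
  ∂Q/∂x - ∂P/∂y = (0) - (0) = 0.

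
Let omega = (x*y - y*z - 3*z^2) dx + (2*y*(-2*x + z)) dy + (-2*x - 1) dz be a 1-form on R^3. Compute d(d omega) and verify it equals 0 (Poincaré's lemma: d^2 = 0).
d(d omega) = 0

Step 1: d omega = sum_{i<j} (∂f_j/∂x_i - ∂f_i/∂x_j) dx_i ∧ dx_j:
  coeff of dx ∧ dy: -x - 4*y + z
  coeff of dx ∧ dz: y + 6*z - 2
  coeff of dy ∧ dz: -2*y
Step 2: Apply d again to each 2-form coefficient. The only possible 3-form in R^3 is dx ∧ dy ∧ dz, with coefficient
  ∂(coeff of dy∧dz)/∂x - ∂(coeff of dx∧dz)/∂y + ∂(coeff of dx∧dy)/∂z
  = ∂/∂x (-2*y) - ∂/∂y (y + 6*z - 2) + ∂/∂z (-x - 4*y + z).
Each of these terms simplifies to sums of mixed partials that cancel in pairs. The result is 0 (by equality of mixed partials for smooth functions — Schwarz / Clairaut).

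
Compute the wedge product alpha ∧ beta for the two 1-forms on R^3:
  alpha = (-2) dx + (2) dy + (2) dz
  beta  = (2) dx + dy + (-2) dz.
alpha ∧ beta = (-6) dx ∧ dy + (-6) dy ∧ dz

Distribute the wedge, using dx_i ∧ dx_j = -dx_j ∧ dx_i and dx_i ∧ dx_i = 0. For each pair (i, j) with i < j, the coefficient of dx_i ∧ dx_j in alpha ∧ beta is (alpha_i * beta_j - alpha_j * beta_i). Collecting: alpha ∧ beta = (-6) dx ∧ dy + (-6) dy ∧ dz.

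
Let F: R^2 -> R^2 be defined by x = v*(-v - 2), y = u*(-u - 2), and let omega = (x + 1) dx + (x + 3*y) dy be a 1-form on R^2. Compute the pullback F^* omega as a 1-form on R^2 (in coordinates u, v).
F^* omega = (6*u^3 + 18*u^2 + 2*u*v^2 + 4*u*v + 12*u + 2*v^2 + 4*v) du + (2*v^3 + 6*v^2 + 2*v - 2) dv

Using F^*(f dg) = (f ∘ F) d(g ∘ F), substitute each coordinate x_i by F_i(u, v) in f_i, and replace dx_i by d F_i = (∂F_i/∂u) du + (∂F_i/∂v) dv.
  For the x component: f_1(F) = -v^2 - 2*v + 1; d F_1 = (0) du + (-2*v - 2) dv
  For the y component: f_2(F) = -3*u^2 - 6*u - v^2 - 2*v; d F_2 = (-2*u - 2) du + (0) dv
Combining and collecting du, dv coefficients:
  coeff of du: 6*u^3 + 18*u^2 + 2*u*v^2 + 4*u*v + 12*u + 2*v^2 + 4*v
  coeff of dv: 2*v^3 + 6*v^2 + 2*v - 2
F^* omega = (6*u^3 + 18*u^2 + 2*u*v^2 + 4*u*v + 12*u + 2*v^2 + 4*v) du + (2*v^3 + 6*v^2 + 2*v - 2) dv.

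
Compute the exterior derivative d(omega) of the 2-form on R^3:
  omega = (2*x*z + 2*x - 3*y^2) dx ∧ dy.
d(omega) = (2*x) dx ∧ dy ∧ dz

For a 2-form omega = sum_{i<j} g_{ij} dx_i ∧ dx_j, the exterior derivative is
  d(omega) = sum_{i<j} d(g_{ij}) ∧ dx_i ∧ dx_j = sum_{i<j, k} (∂g_{ij}/∂x_k) dx_k ∧ dx_i ∧ dx_j.
Expand each term, using dx_k ∧ dx_i ∧ dx_j = sgn(permutation) dx_{(a)} ∧ dx_{(b)} ∧ dx_{(c)} with (a < b < c) sorted:
  d(2*x*z + 2*x - 3*y^2) includes (∂/∂z)(2*x*z + 2*x - 3*y^2) dz = (2*x) dz, which multiplied by dx ∧ dy gives (2*x) dx ∧ dy ∧ dz
Collecting like 3-forms: d(omega) = (2*x) dx ∧ dy ∧ dz.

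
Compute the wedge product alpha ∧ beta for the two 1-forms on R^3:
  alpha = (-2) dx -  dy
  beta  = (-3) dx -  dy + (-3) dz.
alpha ∧ beta = (-1) dx ∧ dy + (6) dx ∧ dz + (3) dy ∧ dz

Distribute the wedge, using dx_i ∧ dx_j = -dx_j ∧ dx_i and dx_i ∧ dx_i = 0. For each pair (i, j) with i < j, the coefficient of dx_i ∧ dx_j in alpha ∧ beta is (alpha_i * beta_j - alpha_j * beta_i). Collecting: alpha ∧ beta = (-1) dx ∧ dy + (6) dx ∧ dz + (3) dy ∧ dz.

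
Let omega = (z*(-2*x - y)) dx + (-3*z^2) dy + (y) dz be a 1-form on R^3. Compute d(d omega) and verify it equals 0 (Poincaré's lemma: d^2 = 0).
d(d omega) = 0

Step 1: d omega = sum_{i<j} (∂f_j/∂x_i - ∂f_i/∂x_j) dx_i ∧ dx_j:
  coeff of dx ∧ dy: z
  coeff of dx ∧ dz: 2*x + y
  coeff of dy ∧ dz: 6*z + 1
Step 2: Apply d again to each 2-form coefficient. The only possible 3-form in R^3 is dx ∧ dy ∧ dz, with coefficient
  ∂(coeff of dy∧dz)/∂x - ∂(coeff of dx∧dz)/∂y + ∂(coeff of dx∧dy)/∂z
  = ∂/∂x (6*z + 1) - ∂/∂y (2*x + y) + ∂/∂z (z).
Each of these terms simplifies to sums of mixed partials that cancel in pairs. The result is 0 (by equality of mixed partials for smooth functions — Schwarz / Clairaut).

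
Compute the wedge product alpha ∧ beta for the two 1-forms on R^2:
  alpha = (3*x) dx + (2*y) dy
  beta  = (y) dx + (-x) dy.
alpha ∧ beta = (-3*x^2 - 2*y^2) dx ∧ dy

Distribute the wedge, using dx_i ∧ dx_j = -dx_j ∧ dx_i and dx_i ∧ dx_i = 0. For each pair (i, j) with i < j, the coefficient of dx_i ∧ dx_j in alpha ∧ beta is (alpha_i * beta_j - alpha_j * beta_i). Collecting: alpha ∧ beta = (-3*x^2 - 2*y^2) dx ∧ dy.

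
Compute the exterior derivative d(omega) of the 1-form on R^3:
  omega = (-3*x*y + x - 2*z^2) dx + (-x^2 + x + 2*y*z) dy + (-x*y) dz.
d(omega) = (x + 1) dx ∧ dy + (-y + 4*z) dx ∧ dz + (-x - 2*y) dy ∧ dz

For a 1-form omega = sum_i f_i dx_i, the exterior derivative is
  d(omega) = sum_{i < j} (∂f_j/∂x_i - ∂f_i/∂x_j) dx_i ∧ dx_j.
  coefficient of dx ∧ dy: ∂f_2/∂x - ∂f_1/∂y = ∂(-x^2 + x + 2*y*z)/∂x - ∂(-3*x*y + x - 2*z^2)/∂y = x + 1
  coefficient of dx ∧ dz: ∂f_3/∂x - ∂f_1/∂z = ∂(-x*y)/∂x - ∂(-3*x*y + x - 2*z^2)/∂z = -y + 4*z
  coefficient of dy ∧ dz: ∂f_3/∂y - ∂f_2/∂z = ∂(-x*y)/∂y - ∂(-x^2 + x + 2*y*z)/∂z = -x - 2*y
Assembling: d(omega) = (x + 1) dx ∧ dy + (-y + 4*z) dx ∧ dz + (-x - 2*y) dy ∧ dz.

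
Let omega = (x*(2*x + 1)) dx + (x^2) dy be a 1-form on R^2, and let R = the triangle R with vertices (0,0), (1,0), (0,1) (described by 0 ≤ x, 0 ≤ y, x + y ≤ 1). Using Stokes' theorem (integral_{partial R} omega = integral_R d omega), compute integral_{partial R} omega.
integral_(partial R) omega = 1/3

Stokes: integral_partial_R omega = integral_R d omega with d omega = (∂Q/∂x - ∂P/∂y) dx ∧ dy.
  ∂Q/∂x = 2*x
  ∂P/∂y = 0
  integrand = ∂Q/∂x - ∂P/∂y = 2*x.
Integrating over R: integral_0^1 integral_0^{1-x} (2*x) dy dx = 1/3.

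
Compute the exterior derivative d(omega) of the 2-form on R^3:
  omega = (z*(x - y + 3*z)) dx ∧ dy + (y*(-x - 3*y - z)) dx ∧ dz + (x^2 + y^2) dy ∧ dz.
d(omega) = (4*x + 5*y + 7*z) dx ∧ dy ∧ dz

For a 2-form omega = sum_{i<j} g_{ij} dx_i ∧ dx_j, the exterior derivative is
  d(omega) = sum_{i<j} d(g_{ij}) ∧ dx_i ∧ dx_j = sum_{i<j, k} (∂g_{ij}/∂x_k) dx_k ∧ dx_i ∧ dx_j.
Expand each term, using dx_k ∧ dx_i ∧ dx_j = sgn(permutation) dx_{(a)} ∧ dx_{(b)} ∧ dx_{(c)} with (a < b < c) sorted:
  d(z*(x - y + 3*z)) includes (∂/∂z)(z*(x - y + 3*z)) dz = (x - y + 6*z) dz, which multiplied by dx ∧ dy gives (x - y + 6*z) dx ∧ dy ∧ dz
  d(y*(-x - 3*y - z)) includes (∂/∂y)(y*(-x - 3*y - z)) dy = (-x - 6*y - z) dy, which multiplied by dx ∧ dz gives (x + 6*y + z) dx ∧ dy ∧ dz
  d(x^2 + y^2) includes (∂/∂x)(x^2 + y^2) dx = (2*x) dx, which multiplied by dy ∧ dz gives (2*x) dx ∧ dy ∧ dz
Collecting like 3-forms: d(omega) = (4*x + 5*y + 7*z) dx ∧ dy ∧ dz.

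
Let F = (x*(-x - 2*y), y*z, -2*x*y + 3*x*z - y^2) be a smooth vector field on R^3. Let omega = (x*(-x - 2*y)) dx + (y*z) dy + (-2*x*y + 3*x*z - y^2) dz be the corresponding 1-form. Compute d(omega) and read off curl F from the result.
d(omega) = (-2*x - 3*y) dy ∧ dz + (2*y - 3*z) dz ∧ dx + (2*x) dx ∧ dy; curl F = (-2*x - 3*y, 2*y - 3*z, 2*x)

d omega = sum_{i<j} (∂f_j/∂x_i - ∂f_i/∂x_j) dx_i ∧ dx_j. Under the identification (dy ∧ dz, dz ∧ dx, dx ∧ dy) ↔ (e_x, e_y, e_z), the coefficients are exactly the components of curl F. Compute:
  ∂R/∂y - ∂Q/∂z = (-2*x - 2*y) - (y) = -2*x - 3*y
  ∂P/∂z - ∂R/∂x = (0) - (-2*y + 3*z) = 2*y - 3*z
  ∂Q/∂x - ∂P/∂y = (0) - (-2*x) = 2*x.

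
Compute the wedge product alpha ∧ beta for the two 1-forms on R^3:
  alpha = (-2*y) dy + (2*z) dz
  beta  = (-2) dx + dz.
alpha ∧ beta = (-4*y) dx ∧ dy + (-2*y) dy ∧ dz + (4*z) dx ∧ dz

Distribute the wedge, using dx_i ∧ dx_j = -dx_j ∧ dx_i and dx_i ∧ dx_i = 0. For each pair (i, j) with i < j, the coefficient of dx_i ∧ dx_j in alpha ∧ beta is (alpha_i * beta_j - alpha_j * beta_i). Collecting: alpha ∧ beta = (-4*y) dx ∧ dy + (-2*y) dy ∧ dz + (4*z) dx ∧ dz.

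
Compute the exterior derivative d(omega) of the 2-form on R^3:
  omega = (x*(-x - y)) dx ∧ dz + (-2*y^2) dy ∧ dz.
d(omega) = (x) dx ∧ dy ∧ dz

For a 2-form omega = sum_{i<j} g_{ij} dx_i ∧ dx_j, the exterior derivative is
  d(omega) = sum_{i<j} d(g_{ij}) ∧ dx_i ∧ dx_j = sum_{i<j, k} (∂g_{ij}/∂x_k) dx_k ∧ dx_i ∧ dx_j.
Expand each term, using dx_k ∧ dx_i ∧ dx_j = sgn(permutation) dx_{(a)} ∧ dx_{(b)} ∧ dx_{(c)} with (a < b < c) sorted:
  d(x*(-x - y)) includes (∂/∂y)(x*(-x - y)) dy = (-x) dy, which multiplied by dx ∧ dz gives (x) dx ∧ dy ∧ dz
Collecting like 3-forms: d(omega) = (x) dx ∧ dy ∧ dz.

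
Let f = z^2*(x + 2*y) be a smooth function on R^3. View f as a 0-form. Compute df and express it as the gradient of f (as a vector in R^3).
df = (z^2) dx + (2*z^2) dy + (2*z*(x + 2*y)) dz; grad f = (z^2, 2*z^2, 2*z*(x + 2*y))

For a 0-form f, d f = (∂f/∂x) dx + (∂f/∂y) dy + (∂f/∂z) dz. The components of the vector representation are exactly the entries of grad f in Cartesian coordinates:
  ∂f/∂x = z^2
  ∂f/∂y = 2*z^2
  ∂f/∂z = 2*z*(x + 2*y).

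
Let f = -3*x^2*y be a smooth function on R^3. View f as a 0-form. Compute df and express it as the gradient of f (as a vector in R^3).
df = (-6*x*y) dx + (-3*x^2) dy + (0) dz; grad f = (-6*x*y, -3*x^2, 0)

For a 0-form f, d f = (∂f/∂x) dx + (∂f/∂y) dy + (∂f/∂z) dz. The components of the vector representation are exactly the entries of grad f in Cartesian coordinates:
  ∂f/∂x = -6*x*y
  ∂f/∂y = -3*x^2
  ∂f/∂z = 0.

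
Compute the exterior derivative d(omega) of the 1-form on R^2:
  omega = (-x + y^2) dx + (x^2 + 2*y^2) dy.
d(omega) = (2*x - 2*y) dx ∧ dy

For a 1-form omega = sum_i f_i dx_i, the exterior derivative is
  d(omega) = sum_{i < j} (∂f_j/∂x_i - ∂f_i/∂x_j) dx_i ∧ dx_j.
  coefficient of dx ∧ dy: ∂f_2/∂x - ∂f_1/∂y = ∂(x^2 + 2*y^2)/∂x - ∂(-x + y^2)/∂y = 2*x - 2*y
Assembling: d(omega) = (2*x - 2*y) dx ∧ dy.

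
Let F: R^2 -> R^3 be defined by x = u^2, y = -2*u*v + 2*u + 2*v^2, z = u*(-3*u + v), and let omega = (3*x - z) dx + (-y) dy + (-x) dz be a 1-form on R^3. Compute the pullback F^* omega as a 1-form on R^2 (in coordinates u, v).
F^* omega = (18*u^3 - 3*u^2*v - 4*u*v^2 + 8*u*v - 4*u + 4*v^3 - 4*v^2) du + (-u^3 - 4*u^2*v + 4*u^2 + 12*u*v^2 - 8*u*v - 8*v^3) dv

Using F^*(f dg) = (f ∘ F) d(g ∘ F), substitute each coordinate x_i by F_i(u, v) in f_i, and replace dx_i by d F_i = (∂F_i/∂u) du + (∂F_i/∂v) dv.
  For the x component: f_1(F) = u*(6*u - v); d F_1 = (2*u) du + (0) dv
  For the y component: f_2(F) = 2*u*v - 2*u - 2*v^2; d F_2 = (2 - 2*v) du + (-2*u + 4*v) dv
  For the z component: f_3(F) = -u^2; d F_3 = (-6*u + v) du + (u) dv
Combining and collecting du, dv coefficients:
  coeff of du: 18*u^3 - 3*u^2*v - 4*u*v^2 + 8*u*v - 4*u + 4*v^3 - 4*v^2
  coeff of dv: -u^3 - 4*u^2*v + 4*u^2 + 12*u*v^2 - 8*u*v - 8*v^3
F^* omega = (18*u^3 - 3*u^2*v - 4*u*v^2 + 8*u*v - 4*u + 4*v^3 - 4*v^2) du + (-u^3 - 4*u^2*v + 4*u^2 + 12*u*v^2 - 8*u*v - 8*v^3) dv.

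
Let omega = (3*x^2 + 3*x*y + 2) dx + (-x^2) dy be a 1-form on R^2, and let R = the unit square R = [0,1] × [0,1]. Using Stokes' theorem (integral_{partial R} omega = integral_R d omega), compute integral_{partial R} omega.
integral_(partial R) omega = -5/2

Stokes: integral_partial_R omega = integral_R d omega with d omega = (∂Q/∂x - ∂P/∂y) dx ∧ dy.
  ∂Q/∂x = -2*x
  ∂P/∂y = 3*x
  integrand = ∂Q/∂x - ∂P/∂y = -5*x.
Integrating over R: integral_0^1 integral_0^1 (-5*x) dx dy = -5/2.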